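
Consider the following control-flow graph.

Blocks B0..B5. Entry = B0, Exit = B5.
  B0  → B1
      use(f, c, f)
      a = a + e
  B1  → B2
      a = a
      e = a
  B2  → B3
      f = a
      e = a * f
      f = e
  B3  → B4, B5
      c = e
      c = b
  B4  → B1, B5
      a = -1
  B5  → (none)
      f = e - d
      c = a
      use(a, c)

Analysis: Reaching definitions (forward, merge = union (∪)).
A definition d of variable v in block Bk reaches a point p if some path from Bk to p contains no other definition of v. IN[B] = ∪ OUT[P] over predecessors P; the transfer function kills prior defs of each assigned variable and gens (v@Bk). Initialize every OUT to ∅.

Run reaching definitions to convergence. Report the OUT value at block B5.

Answer: {a@B1, a@B4, c@B5, e@B2, f@B5}

Derivation:
Converged values:
  B0:  IN={}  OUT={a@B0}
  B1:  IN={a@B0, a@B4, c@B3, e@B2, f@B2}  OUT={a@B1, c@B3, e@B1, f@B2}
  B2:  IN={a@B1, c@B3, e@B1, f@B2}  OUT={a@B1, c@B3, e@B2, f@B2}
  B3:  IN={a@B1, c@B3, e@B2, f@B2}  OUT={a@B1, c@B3, e@B2, f@B2}
  B4:  IN={a@B1, c@B3, e@B2, f@B2}  OUT={a@B4, c@B3, e@B2, f@B2}
  B5:  IN={a@B1, a@B4, c@B3, e@B2, f@B2}  OUT={a@B1, a@B4, c@B5, e@B2, f@B5}

Merge at B5: IN[B5] = OUT[B3] ⊔ OUT[B4] = {a@B1, a@B4, c@B3, e@B2, f@B2}
Applying B5's transfer function to that IN value gives OUT[B5] (row B5 above).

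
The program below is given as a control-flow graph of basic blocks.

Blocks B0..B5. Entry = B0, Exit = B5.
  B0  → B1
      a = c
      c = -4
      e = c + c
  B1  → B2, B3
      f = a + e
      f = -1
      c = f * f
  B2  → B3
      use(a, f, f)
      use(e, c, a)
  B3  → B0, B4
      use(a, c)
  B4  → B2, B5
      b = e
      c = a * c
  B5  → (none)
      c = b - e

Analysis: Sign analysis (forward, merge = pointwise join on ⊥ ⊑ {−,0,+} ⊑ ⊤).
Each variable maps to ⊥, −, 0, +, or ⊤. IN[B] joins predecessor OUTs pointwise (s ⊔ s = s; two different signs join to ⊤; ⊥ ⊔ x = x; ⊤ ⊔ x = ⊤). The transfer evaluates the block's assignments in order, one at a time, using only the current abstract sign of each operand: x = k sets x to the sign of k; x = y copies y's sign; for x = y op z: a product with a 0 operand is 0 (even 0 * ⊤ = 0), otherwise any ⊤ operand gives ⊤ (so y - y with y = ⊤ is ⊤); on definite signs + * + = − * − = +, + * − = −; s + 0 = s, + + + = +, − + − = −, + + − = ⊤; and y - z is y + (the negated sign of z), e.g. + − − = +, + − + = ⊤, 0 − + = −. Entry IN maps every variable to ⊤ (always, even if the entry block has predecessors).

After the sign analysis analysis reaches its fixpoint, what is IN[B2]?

Fixpoint table:
  B0:  IN=(all ⊤)  OUT={c:-, e:-; rest ⊤}
  B1:  IN={c:-, e:-; rest ⊤}  OUT={c:+, e:-, f:-; rest ⊤}
  B2:  IN={e:-, f:-; rest ⊤}  OUT={e:-, f:-; rest ⊤}
  B3:  IN={e:-, f:-; rest ⊤}  OUT={e:-, f:-; rest ⊤}
  B4:  IN={e:-, f:-; rest ⊤}  OUT={b:-, e:-, f:-; rest ⊤}
  B5:  IN={b:-, e:-, f:-; rest ⊤}  OUT={b:-, e:-, f:-; rest ⊤}

Merge at B2: IN[B2] = OUT[B1] ⊔ OUT[B4] = {a: ⊤, b: ⊤, c: ⊤, d: ⊤, e: -, f: -}

Answer: {a: ⊤, b: ⊤, c: ⊤, d: ⊤, e: -, f: -}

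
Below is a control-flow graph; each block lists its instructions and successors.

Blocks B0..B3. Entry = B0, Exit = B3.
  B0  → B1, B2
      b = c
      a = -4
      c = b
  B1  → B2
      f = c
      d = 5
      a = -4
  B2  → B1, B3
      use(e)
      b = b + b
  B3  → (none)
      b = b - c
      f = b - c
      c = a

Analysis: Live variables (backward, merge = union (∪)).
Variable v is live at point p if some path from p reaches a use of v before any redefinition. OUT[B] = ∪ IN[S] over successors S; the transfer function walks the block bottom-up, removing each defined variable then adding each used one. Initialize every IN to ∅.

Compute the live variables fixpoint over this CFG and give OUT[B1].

Answer: {a, b, c, e}

Trace:
Converged values:
  B0: | IN={c, e} | OUT={a, b, c, e}
  B1: | IN={b, c, e} | OUT={a, b, c, e}
  B2: | IN={a, b, c, e} | OUT={a, b, c, e}
  B3: | IN={a, b, c} | OUT={}

Merge at B1: OUT[B1] = IN[B2] = {a, b, c, e}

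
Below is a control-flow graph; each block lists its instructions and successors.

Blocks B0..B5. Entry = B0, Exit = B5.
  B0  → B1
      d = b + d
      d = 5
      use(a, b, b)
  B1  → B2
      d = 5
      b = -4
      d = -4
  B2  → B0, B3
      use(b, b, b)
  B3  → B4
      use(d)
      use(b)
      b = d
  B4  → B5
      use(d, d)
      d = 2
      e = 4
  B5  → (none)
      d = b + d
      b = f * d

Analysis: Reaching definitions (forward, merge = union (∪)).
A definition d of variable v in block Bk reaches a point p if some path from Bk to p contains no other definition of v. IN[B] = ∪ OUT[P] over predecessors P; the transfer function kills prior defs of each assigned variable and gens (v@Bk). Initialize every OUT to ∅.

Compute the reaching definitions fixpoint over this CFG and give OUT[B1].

Per-block solution:
  B0:  IN={b@B1, d@B1}  OUT={b@B1, d@B0}
  B1:  IN={b@B1, d@B0}  OUT={b@B1, d@B1}
  B2:  IN={b@B1, d@B1}  OUT={b@B1, d@B1}
  B3:  IN={b@B1, d@B1}  OUT={b@B3, d@B1}
  B4:  IN={b@B3, d@B1}  OUT={b@B3, d@B4, e@B4}
  B5:  IN={b@B3, d@B4, e@B4}  OUT={b@B5, d@B5, e@B4}

Merge at B1: IN[B1] = OUT[B0] = {b@B1, d@B0}
Applying B1's transfer function to that IN value gives OUT[B1] (row B1 above).

Answer: {b@B1, d@B1}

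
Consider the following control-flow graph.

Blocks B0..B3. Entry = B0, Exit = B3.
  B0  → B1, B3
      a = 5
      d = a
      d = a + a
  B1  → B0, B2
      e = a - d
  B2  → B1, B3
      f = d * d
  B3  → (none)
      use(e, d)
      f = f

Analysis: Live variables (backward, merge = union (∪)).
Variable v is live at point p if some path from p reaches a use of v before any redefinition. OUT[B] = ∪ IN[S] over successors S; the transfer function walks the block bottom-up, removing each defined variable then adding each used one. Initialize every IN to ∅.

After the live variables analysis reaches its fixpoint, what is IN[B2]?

Answer: {a, d, e}

Working:
Fixpoint table:
  B0: | IN={e, f} | OUT={a, d, e, f}
  B1: | IN={a, d, f} | OUT={a, d, e, f}
  B2: | IN={a, d, e} | OUT={a, d, e, f}
  B3: | IN={d, e, f} | OUT={}

Merge at B2: OUT[B2] = IN[B1] ⊔ IN[B3] = {a, d, e, f}
Applying B2's transfer function to that OUT value gives IN[B2] (row B2 above).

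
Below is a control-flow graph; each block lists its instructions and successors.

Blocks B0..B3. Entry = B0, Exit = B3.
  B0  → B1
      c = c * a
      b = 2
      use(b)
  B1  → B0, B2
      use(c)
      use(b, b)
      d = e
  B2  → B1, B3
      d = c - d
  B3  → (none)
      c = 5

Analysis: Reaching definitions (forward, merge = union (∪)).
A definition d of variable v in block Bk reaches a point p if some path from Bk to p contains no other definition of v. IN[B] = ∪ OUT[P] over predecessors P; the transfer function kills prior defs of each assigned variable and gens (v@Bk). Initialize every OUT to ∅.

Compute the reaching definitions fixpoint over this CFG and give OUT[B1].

Answer: {b@B0, c@B0, d@B1}

Trace:
Per-block solution:
  B0:   IN={b@B0, c@B0, d@B1}   OUT={b@B0, c@B0, d@B1}
  B1:   IN={b@B0, c@B0, d@B1, d@B2}   OUT={b@B0, c@B0, d@B1}
  B2:   IN={b@B0, c@B0, d@B1}   OUT={b@B0, c@B0, d@B2}
  B3:   IN={b@B0, c@B0, d@B2}   OUT={b@B0, c@B3, d@B2}

Merge at B1: IN[B1] = OUT[B0] ⊔ OUT[B2] = {b@B0, c@B0, d@B1, d@B2}
Applying B1's transfer function to that IN value gives OUT[B1] (row B1 above).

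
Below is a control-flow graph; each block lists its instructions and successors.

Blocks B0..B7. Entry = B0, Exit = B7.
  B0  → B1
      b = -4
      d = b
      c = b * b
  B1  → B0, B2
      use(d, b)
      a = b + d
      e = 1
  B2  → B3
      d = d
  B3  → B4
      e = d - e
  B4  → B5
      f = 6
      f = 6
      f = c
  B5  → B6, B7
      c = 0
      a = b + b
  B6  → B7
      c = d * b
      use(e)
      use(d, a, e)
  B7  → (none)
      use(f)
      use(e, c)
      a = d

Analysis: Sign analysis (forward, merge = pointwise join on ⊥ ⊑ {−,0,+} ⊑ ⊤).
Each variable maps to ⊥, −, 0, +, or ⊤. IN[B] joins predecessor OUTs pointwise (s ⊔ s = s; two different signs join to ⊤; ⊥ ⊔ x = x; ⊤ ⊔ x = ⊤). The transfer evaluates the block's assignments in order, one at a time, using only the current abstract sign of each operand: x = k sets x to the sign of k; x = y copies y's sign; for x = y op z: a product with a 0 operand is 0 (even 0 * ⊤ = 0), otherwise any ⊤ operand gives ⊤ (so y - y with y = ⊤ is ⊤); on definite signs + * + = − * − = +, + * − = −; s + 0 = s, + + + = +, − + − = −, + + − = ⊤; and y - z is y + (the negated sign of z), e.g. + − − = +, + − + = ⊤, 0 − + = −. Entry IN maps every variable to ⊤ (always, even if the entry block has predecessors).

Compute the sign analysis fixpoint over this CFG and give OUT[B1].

Answer: {a: -, b: -, c: +, d: -, e: +, f: ⊤}

Trace:
Converged values:
  B0:  IN=(all ⊤)  OUT={b:-, c:+, d:-; rest ⊤}
  B1:  IN={b:-, c:+, d:-; rest ⊤}  OUT={a:-, b:-, c:+, d:-, e:+; rest ⊤}
  B2:  IN={a:-, b:-, c:+, d:-, e:+; rest ⊤}  OUT={a:-, b:-, c:+, d:-, e:+; rest ⊤}
  B3:  IN={a:-, b:-, c:+, d:-, e:+; rest ⊤}  OUT={a:-, b:-, c:+, d:-, e:-; rest ⊤}
  B4:  IN={a:-, b:-, c:+, d:-, e:-; rest ⊤}  OUT={a:-, b:-, c:+, d:-, e:-, f:+; rest ⊤}
  B5:  IN={a:-, b:-, c:+, d:-, e:-, f:+; rest ⊤}  OUT={a:-, b:-, c:0, d:-, e:-, f:+; rest ⊤}
  B6:  IN={a:-, b:-, c:0, d:-, e:-, f:+; rest ⊤}  OUT={a:-, b:-, c:+, d:-, e:-, f:+; rest ⊤}
  B7:  IN={a:-, b:-, d:-, e:-, f:+; rest ⊤}  OUT={a:-, b:-, d:-, e:-, f:+; rest ⊤}

Merge at B1: IN[B1] = OUT[B0] = {a: ⊤, b: -, c: +, d: -, e: ⊤, f: ⊤}
Applying B1's transfer function to that IN value gives OUT[B1] (row B1 above).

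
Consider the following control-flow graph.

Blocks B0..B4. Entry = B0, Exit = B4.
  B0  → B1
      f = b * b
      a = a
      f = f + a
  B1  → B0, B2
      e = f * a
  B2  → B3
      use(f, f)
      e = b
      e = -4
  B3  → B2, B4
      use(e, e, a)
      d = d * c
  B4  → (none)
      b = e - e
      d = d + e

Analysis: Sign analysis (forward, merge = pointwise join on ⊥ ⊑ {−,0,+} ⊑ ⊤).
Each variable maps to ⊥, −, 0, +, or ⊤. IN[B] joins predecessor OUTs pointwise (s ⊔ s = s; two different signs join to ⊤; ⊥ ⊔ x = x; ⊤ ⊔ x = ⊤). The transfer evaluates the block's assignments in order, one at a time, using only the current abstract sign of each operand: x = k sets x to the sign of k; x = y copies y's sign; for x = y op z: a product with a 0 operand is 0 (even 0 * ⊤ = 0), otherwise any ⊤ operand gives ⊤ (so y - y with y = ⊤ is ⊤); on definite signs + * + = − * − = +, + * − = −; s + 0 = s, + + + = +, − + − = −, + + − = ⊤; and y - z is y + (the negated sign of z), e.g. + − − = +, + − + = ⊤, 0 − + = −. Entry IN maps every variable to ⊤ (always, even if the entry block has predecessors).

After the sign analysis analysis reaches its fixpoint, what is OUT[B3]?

Answer: {a: ⊤, b: ⊤, c: ⊤, d: ⊤, e: -, f: ⊤}

Working:
Per-block solution:
  B0: | IN=(all ⊤) | OUT=(all ⊤)
  B1: | IN=(all ⊤) | OUT=(all ⊤)
  B2: | IN=(all ⊤) | OUT={e:-; rest ⊤}
  B3: | IN={e:-; rest ⊤} | OUT={e:-; rest ⊤}
  B4: | IN={e:-; rest ⊤} | OUT={e:-; rest ⊤}

Merge at B3: IN[B3] = OUT[B2] = {a: ⊤, b: ⊤, c: ⊤, d: ⊤, e: -, f: ⊤}
Applying B3's transfer function to that IN value gives OUT[B3] (row B3 above).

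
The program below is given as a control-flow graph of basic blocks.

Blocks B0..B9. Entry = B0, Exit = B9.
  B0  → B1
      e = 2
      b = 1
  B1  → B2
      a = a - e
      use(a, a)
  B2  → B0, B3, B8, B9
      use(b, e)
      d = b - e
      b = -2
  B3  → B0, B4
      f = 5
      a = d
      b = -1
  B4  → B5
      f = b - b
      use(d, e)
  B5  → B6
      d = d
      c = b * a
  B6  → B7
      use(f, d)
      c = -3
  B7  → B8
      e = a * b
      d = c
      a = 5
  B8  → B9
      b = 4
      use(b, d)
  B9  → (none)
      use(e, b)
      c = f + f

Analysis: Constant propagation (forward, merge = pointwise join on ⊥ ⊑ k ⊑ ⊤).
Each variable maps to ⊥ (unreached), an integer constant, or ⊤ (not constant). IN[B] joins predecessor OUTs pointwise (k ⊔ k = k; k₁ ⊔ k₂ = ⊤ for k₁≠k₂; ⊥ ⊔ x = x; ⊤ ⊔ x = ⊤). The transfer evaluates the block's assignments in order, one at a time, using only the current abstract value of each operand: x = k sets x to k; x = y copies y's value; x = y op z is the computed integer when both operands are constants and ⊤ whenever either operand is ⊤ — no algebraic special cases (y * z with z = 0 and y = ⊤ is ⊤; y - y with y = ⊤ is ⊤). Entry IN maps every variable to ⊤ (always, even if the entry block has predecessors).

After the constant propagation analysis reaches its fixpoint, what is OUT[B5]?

Answer: {a: -1, b: -1, c: 1, d: -1, e: 2, f: 0}

Working:
Per-block solution:
  B0:   IN=(all ⊤)   OUT={b:1, e:2; rest ⊤}
  B1:   IN={b:1, e:2; rest ⊤}   OUT={b:1, e:2; rest ⊤}
  B2:   IN={b:1, e:2; rest ⊤}   OUT={b:-2, d:-1, e:2; rest ⊤}
  B3:   IN={b:-2, d:-1, e:2; rest ⊤}   OUT={a:-1, b:-1, d:-1, e:2, f:5; rest ⊤}
  B4:   IN={a:-1, b:-1, d:-1, e:2, f:5; rest ⊤}   OUT={a:-1, b:-1, d:-1, e:2, f:0; rest ⊤}
  B5:   IN={a:-1, b:-1, d:-1, e:2, f:0; rest ⊤}   OUT={a:-1, b:-1, c:1, d:-1, e:2, f:0; rest ⊤}
  B6:   IN={a:-1, b:-1, c:1, d:-1, e:2, f:0; rest ⊤}   OUT={a:-1, b:-1, c:-3, d:-1, e:2, f:0; rest ⊤}
  B7:   IN={a:-1, b:-1, c:-3, d:-1, e:2, f:0; rest ⊤}   OUT={a:5, b:-1, c:-3, d:-3, e:1, f:0; rest ⊤}
  B8:   IN=(all ⊤)   OUT={b:4; rest ⊤}
  B9:   IN=(all ⊤)   OUT=(all ⊤)

Merge at B5: IN[B5] = OUT[B4] = {a: -1, b: -1, c: ⊤, d: -1, e: 2, f: 0}
Applying B5's transfer function to that IN value gives OUT[B5] (row B5 above).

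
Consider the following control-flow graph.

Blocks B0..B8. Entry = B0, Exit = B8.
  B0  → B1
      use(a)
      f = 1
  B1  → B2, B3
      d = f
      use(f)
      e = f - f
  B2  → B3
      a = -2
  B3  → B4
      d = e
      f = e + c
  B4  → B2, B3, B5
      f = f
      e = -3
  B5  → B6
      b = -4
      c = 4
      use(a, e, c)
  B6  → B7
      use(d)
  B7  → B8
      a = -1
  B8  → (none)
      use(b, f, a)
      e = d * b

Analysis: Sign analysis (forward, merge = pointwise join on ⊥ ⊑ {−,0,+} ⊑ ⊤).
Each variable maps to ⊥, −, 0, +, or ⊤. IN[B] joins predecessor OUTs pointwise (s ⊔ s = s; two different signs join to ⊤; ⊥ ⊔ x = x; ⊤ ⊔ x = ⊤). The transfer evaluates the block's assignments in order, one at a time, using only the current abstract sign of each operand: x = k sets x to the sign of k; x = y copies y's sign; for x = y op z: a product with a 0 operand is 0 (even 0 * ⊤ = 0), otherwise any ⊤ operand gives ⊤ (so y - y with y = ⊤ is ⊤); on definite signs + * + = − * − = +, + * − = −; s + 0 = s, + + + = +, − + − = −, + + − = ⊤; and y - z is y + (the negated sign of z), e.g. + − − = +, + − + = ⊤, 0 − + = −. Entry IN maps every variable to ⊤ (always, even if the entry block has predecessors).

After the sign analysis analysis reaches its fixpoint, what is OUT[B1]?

Converged values:
  B0:   IN=(all ⊤)   OUT={f:+; rest ⊤}
  B1:   IN={f:+; rest ⊤}   OUT={d:+, f:+; rest ⊤}
  B2:   IN=(all ⊤)   OUT={a:-; rest ⊤}
  B3:   IN=(all ⊤)   OUT=(all ⊤)
  B4:   IN=(all ⊤)   OUT={e:-; rest ⊤}
  B5:   IN={e:-; rest ⊤}   OUT={b:-, c:+, e:-; rest ⊤}
  B6:   IN={b:-, c:+, e:-; rest ⊤}   OUT={b:-, c:+, e:-; rest ⊤}
  B7:   IN={b:-, c:+, e:-; rest ⊤}   OUT={a:-, b:-, c:+, e:-; rest ⊤}
  B8:   IN={a:-, b:-, c:+, e:-; rest ⊤}   OUT={a:-, b:-, c:+; rest ⊤}

Merge at B1: IN[B1] = OUT[B0] = {a: ⊤, b: ⊤, c: ⊤, d: ⊤, e: ⊤, f: +}
Applying B1's transfer function to that IN value gives OUT[B1] (row B1 above).

Answer: {a: ⊤, b: ⊤, c: ⊤, d: +, e: ⊤, f: +}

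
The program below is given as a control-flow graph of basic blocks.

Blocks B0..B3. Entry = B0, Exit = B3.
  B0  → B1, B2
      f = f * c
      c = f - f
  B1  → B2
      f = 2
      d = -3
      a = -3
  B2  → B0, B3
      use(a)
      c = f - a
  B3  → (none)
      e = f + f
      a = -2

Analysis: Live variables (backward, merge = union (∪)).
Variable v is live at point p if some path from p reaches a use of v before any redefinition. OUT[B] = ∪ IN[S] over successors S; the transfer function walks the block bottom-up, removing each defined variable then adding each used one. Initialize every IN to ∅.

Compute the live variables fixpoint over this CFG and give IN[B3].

Converged values:
  B0:  IN={a, c, f}  OUT={a, f}
  B1:  IN={}  OUT={a, f}
  B2:  IN={a, f}  OUT={a, c, f}
  B3:  IN={f}  OUT={}

B3 is the boundary node: OUT[B3] = {}
Applying B3's transfer function to that OUT value gives IN[B3] (row B3 above).

Answer: {f}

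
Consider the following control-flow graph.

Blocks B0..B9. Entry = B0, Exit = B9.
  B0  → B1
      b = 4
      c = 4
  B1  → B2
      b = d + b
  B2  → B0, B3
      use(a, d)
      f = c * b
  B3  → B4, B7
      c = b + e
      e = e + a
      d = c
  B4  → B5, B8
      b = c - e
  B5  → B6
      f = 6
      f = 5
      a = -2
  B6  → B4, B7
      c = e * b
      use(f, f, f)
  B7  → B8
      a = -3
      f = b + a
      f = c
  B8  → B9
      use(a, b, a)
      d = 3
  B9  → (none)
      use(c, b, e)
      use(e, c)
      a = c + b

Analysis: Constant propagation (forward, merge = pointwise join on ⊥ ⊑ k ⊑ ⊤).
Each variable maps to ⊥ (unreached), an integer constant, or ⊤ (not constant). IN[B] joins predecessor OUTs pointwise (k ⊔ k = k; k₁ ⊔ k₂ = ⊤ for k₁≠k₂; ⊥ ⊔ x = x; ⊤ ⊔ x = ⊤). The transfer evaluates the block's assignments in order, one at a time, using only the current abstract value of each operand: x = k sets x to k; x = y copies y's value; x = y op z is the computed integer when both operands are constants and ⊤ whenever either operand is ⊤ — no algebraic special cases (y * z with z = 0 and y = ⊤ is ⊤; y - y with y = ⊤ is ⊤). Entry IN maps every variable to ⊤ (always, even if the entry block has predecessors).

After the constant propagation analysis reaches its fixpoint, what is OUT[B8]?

Answer: {a: ⊤, b: ⊤, c: ⊤, d: 3, e: ⊤, f: ⊤}

Working:
Per-block solution:
  B0: | IN=(all ⊤) | OUT={b:4, c:4; rest ⊤}
  B1: | IN={b:4, c:4; rest ⊤} | OUT={c:4; rest ⊤}
  B2: | IN={c:4; rest ⊤} | OUT={c:4; rest ⊤}
  B3: | IN={c:4; rest ⊤} | OUT=(all ⊤)
  B4: | IN=(all ⊤) | OUT=(all ⊤)
  B5: | IN=(all ⊤) | OUT={a:-2, f:5; rest ⊤}
  B6: | IN={a:-2, f:5; rest ⊤} | OUT={a:-2, f:5; rest ⊤}
  B7: | IN=(all ⊤) | OUT={a:-3; rest ⊤}
  B8: | IN=(all ⊤) | OUT={d:3; rest ⊤}
  B9: | IN={d:3; rest ⊤} | OUT={d:3; rest ⊤}

Merge at B8: IN[B8] = OUT[B4] ⊔ OUT[B7] = {a: ⊤, b: ⊤, c: ⊤, d: ⊤, e: ⊤, f: ⊤}
Applying B8's transfer function to that IN value gives OUT[B8] (row B8 above).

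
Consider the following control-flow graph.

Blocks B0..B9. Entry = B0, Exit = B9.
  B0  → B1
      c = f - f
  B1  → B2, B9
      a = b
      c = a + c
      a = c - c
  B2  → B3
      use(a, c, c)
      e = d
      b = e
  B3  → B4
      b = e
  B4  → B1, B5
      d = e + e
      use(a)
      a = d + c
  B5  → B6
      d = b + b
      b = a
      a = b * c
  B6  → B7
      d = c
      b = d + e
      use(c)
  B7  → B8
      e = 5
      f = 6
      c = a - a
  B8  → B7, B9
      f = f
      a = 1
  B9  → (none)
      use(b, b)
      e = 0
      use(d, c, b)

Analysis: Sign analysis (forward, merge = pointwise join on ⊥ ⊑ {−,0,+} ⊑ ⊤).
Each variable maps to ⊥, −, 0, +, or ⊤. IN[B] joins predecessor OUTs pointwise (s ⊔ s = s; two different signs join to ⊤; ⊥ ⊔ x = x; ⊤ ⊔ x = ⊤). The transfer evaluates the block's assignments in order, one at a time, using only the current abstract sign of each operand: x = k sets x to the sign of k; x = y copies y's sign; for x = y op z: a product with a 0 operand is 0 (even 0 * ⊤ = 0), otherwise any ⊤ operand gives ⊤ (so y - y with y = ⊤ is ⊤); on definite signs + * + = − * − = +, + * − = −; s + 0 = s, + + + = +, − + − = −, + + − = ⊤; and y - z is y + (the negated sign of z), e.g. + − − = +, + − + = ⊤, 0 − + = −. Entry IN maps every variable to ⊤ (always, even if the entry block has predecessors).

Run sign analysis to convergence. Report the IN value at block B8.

Answer: {a: ⊤, b: ⊤, c: ⊤, d: ⊤, e: +, f: +}

Working:
Fixpoint table:
  B0:  IN=(all ⊤)  OUT=(all ⊤)
  B1:  IN=(all ⊤)  OUT=(all ⊤)
  B2:  IN=(all ⊤)  OUT=(all ⊤)
  B3:  IN=(all ⊤)  OUT=(all ⊤)
  B4:  IN=(all ⊤)  OUT=(all ⊤)
  B5:  IN=(all ⊤)  OUT=(all ⊤)
  B6:  IN=(all ⊤)  OUT=(all ⊤)
  B7:  IN=(all ⊤)  OUT={e:+, f:+; rest ⊤}
  B8:  IN={e:+, f:+; rest ⊤}  OUT={a:+, e:+, f:+; rest ⊤}
  B9:  IN=(all ⊤)  OUT={e:0; rest ⊤}

Merge at B8: IN[B8] = OUT[B7] = {a: ⊤, b: ⊤, c: ⊤, d: ⊤, e: +, f: +}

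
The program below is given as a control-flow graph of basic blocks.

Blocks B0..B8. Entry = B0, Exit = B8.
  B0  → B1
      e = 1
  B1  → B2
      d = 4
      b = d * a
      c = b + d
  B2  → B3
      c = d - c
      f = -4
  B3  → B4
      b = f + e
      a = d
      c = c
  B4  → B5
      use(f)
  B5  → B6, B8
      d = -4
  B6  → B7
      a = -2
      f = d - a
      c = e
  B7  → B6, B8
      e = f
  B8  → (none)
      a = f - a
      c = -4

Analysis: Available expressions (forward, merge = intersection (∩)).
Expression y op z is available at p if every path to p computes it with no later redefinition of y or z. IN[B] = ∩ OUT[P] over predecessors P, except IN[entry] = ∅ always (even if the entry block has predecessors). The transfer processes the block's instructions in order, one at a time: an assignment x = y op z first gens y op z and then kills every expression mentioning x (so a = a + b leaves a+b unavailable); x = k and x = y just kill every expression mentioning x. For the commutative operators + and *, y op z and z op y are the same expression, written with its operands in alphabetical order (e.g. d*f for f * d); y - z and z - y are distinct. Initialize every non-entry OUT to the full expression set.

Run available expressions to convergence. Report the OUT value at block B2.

Answer: {a*d, b+d}

Derivation:
Per-block solution:
  B0:   IN={}   OUT={}
  B1:   IN={}   OUT={a*d, b+d}
  B2:   IN={a*d, b+d}   OUT={a*d, b+d}
  B3:   IN={a*d, b+d}   OUT={e+f}
  B4:   IN={e+f}   OUT={e+f}
  B5:   IN={e+f}   OUT={e+f}
  B6:   IN={}   OUT={d-a}
  B7:   IN={d-a}   OUT={d-a}
  B8:   IN={}   OUT={}

Merge at B2: IN[B2] = OUT[B1] = {a*d, b+d}
Applying B2's transfer function to that IN value gives OUT[B2] (row B2 above).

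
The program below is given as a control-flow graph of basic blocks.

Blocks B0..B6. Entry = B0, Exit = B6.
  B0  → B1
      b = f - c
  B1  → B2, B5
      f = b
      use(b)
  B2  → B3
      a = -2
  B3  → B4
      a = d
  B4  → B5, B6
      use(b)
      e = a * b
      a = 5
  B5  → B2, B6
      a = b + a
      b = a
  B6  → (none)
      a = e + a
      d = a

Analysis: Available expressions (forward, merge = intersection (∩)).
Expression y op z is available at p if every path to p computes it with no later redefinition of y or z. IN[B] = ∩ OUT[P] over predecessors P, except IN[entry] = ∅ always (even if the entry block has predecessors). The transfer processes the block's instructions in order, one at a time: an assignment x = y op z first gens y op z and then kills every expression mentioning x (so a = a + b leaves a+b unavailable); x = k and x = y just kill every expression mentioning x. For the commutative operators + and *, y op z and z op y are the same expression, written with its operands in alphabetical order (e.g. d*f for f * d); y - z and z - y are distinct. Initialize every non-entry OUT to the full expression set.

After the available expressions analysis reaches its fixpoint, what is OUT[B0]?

Answer: {f-c}

Working:
Converged values:
  B0:  IN={}  OUT={f-c}
  B1:  IN={f-c}  OUT={}
  B2:  IN={}  OUT={}
  B3:  IN={}  OUT={}
  B4:  IN={}  OUT={}
  B5:  IN={}  OUT={}
  B6:  IN={}  OUT={}

B0 is the boundary node: IN[B0] = {}
Applying B0's transfer function to that IN value gives OUT[B0] (row B0 above).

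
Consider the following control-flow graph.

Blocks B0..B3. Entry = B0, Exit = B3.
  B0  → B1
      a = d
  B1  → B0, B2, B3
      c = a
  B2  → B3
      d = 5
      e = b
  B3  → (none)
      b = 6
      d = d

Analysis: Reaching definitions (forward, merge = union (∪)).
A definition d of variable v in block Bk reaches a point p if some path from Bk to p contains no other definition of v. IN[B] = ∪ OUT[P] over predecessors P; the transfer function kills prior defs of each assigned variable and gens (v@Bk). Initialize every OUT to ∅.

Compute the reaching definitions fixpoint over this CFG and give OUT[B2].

Answer: {a@B0, c@B1, d@B2, e@B2}

Trace:
Fixpoint table:
  B0:   IN={a@B0, c@B1}   OUT={a@B0, c@B1}
  B1:   IN={a@B0, c@B1}   OUT={a@B0, c@B1}
  B2:   IN={a@B0, c@B1}   OUT={a@B0, c@B1, d@B2, e@B2}
  B3:   IN={a@B0, c@B1, d@B2, e@B2}   OUT={a@B0, b@B3, c@B1, d@B3, e@B2}

Merge at B2: IN[B2] = OUT[B1] = {a@B0, c@B1}
Applying B2's transfer function to that IN value gives OUT[B2] (row B2 above).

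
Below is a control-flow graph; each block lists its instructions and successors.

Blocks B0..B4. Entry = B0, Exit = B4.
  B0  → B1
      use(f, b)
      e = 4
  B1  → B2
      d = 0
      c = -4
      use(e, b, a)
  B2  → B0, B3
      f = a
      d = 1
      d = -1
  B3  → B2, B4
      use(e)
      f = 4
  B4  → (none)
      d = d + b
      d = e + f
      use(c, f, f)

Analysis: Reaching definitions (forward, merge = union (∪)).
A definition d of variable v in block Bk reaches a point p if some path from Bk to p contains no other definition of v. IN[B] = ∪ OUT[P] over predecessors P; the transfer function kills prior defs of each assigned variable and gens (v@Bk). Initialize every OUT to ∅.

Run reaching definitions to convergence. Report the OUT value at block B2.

Converged values:
  B0:  IN={c@B1, d@B2, e@B0, f@B2}  OUT={c@B1, d@B2, e@B0, f@B2}
  B1:  IN={c@B1, d@B2, e@B0, f@B2}  OUT={c@B1, d@B1, e@B0, f@B2}
  B2:  IN={c@B1, d@B1, d@B2, e@B0, f@B2, f@B3}  OUT={c@B1, d@B2, e@B0, f@B2}
  B3:  IN={c@B1, d@B2, e@B0, f@B2}  OUT={c@B1, d@B2, e@B0, f@B3}
  B4:  IN={c@B1, d@B2, e@B0, f@B3}  OUT={c@B1, d@B4, e@B0, f@B3}

Merge at B2: IN[B2] = OUT[B1] ⊔ OUT[B3] = {c@B1, d@B1, d@B2, e@B0, f@B2, f@B3}
Applying B2's transfer function to that IN value gives OUT[B2] (row B2 above).

Answer: {c@B1, d@B2, e@B0, f@B2}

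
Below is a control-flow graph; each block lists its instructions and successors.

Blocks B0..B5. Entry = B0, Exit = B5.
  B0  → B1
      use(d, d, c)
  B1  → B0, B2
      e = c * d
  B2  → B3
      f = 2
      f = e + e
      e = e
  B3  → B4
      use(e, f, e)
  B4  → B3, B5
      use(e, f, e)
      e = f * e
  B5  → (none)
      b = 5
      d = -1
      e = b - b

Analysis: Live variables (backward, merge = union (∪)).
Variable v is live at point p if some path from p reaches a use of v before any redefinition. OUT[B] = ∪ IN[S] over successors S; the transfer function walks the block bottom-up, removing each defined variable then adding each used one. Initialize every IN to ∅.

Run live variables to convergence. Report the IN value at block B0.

Converged values:
  B0:  IN={c, d}  OUT={c, d}
  B1:  IN={c, d}  OUT={c, d, e}
  B2:  IN={e}  OUT={e, f}
  B3:  IN={e, f}  OUT={e, f}
  B4:  IN={e, f}  OUT={e, f}
  B5:  IN={}  OUT={}

Merge at B0: OUT[B0] = IN[B1] = {c, d}
Applying B0's transfer function to that OUT value gives IN[B0] (row B0 above).

Answer: {c, d}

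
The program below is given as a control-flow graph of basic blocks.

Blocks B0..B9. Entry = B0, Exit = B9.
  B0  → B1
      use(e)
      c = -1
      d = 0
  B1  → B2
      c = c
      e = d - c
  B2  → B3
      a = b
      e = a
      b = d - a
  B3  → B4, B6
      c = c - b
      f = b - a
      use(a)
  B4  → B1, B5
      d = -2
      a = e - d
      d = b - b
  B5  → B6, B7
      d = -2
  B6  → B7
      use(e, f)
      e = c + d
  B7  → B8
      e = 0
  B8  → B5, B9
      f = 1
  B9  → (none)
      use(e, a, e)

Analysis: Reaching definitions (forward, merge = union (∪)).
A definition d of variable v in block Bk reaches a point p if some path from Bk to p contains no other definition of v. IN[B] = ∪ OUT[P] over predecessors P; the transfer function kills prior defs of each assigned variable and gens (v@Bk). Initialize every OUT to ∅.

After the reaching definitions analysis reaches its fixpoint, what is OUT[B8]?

Per-block solution:
  B0:   IN={}   OUT={c@B0, d@B0}
  B1:   IN={a@B4, b@B2, c@B0, c@B3, d@B0, d@B4, e@B2, f@B3}   OUT={a@B4, b@B2, c@B1, d@B0, d@B4, e@B1, f@B3}
  B2:   IN={a@B4, b@B2, c@B1, d@B0, d@B4, e@B1, f@B3}   OUT={a@B2, b@B2, c@B1, d@B0, d@B4, e@B2, f@B3}
  B3:   IN={a@B2, b@B2, c@B1, d@B0, d@B4, e@B2, f@B3}   OUT={a@B2, b@B2, c@B3, d@B0, d@B4, e@B2, f@B3}
  B4:   IN={a@B2, b@B2, c@B3, d@B0, d@B4, e@B2, f@B3}   OUT={a@B4, b@B2, c@B3, d@B4, e@B2, f@B3}
  B5:   IN={a@B2, a@B4, b@B2, c@B3, d@B0, d@B4, d@B5, e@B2, e@B7, f@B3, f@B8}   OUT={a@B2, a@B4, b@B2, c@B3, d@B5, e@B2, e@B7, f@B3, f@B8}
  B6:   IN={a@B2, a@B4, b@B2, c@B3, d@B0, d@B4, d@B5, e@B2, e@B7, f@B3, f@B8}   OUT={a@B2, a@B4, b@B2, c@B3, d@B0, d@B4, d@B5, e@B6, f@B3, f@B8}
  B7:   IN={a@B2, a@B4, b@B2, c@B3, d@B0, d@B4, d@B5, e@B2, e@B6, e@B7, f@B3, f@B8}   OUT={a@B2, a@B4, b@B2, c@B3, d@B0, d@B4, d@B5, e@B7, f@B3, f@B8}
  B8:   IN={a@B2, a@B4, b@B2, c@B3, d@B0, d@B4, d@B5, e@B7, f@B3, f@B8}   OUT={a@B2, a@B4, b@B2, c@B3, d@B0, d@B4, d@B5, e@B7, f@B8}
  B9:   IN={a@B2, a@B4, b@B2, c@B3, d@B0, d@B4, d@B5, e@B7, f@B8}   OUT={a@B2, a@B4, b@B2, c@B3, d@B0, d@B4, d@B5, e@B7, f@B8}

Merge at B8: IN[B8] = OUT[B7] = {a@B2, a@B4, b@B2, c@B3, d@B0, d@B4, d@B5, e@B7, f@B3, f@B8}
Applying B8's transfer function to that IN value gives OUT[B8] (row B8 above).

Answer: {a@B2, a@B4, b@B2, c@B3, d@B0, d@B4, d@B5, e@B7, f@B8}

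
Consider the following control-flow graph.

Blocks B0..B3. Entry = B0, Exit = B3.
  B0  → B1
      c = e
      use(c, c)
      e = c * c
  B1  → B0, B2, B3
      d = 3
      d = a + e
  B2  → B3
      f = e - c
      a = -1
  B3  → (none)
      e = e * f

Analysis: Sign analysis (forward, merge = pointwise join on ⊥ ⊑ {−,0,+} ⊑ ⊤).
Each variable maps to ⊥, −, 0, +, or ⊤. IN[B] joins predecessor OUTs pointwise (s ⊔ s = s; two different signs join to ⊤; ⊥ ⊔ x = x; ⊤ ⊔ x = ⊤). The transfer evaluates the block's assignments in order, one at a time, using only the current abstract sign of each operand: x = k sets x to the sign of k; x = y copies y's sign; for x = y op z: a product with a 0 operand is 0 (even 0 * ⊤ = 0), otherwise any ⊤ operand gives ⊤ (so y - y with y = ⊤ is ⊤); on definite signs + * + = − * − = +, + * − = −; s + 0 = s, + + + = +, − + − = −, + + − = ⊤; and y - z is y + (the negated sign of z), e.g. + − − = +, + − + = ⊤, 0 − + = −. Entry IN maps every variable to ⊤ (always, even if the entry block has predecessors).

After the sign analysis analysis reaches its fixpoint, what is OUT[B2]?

Converged values:
  B0:  IN=(all ⊤)  OUT=(all ⊤)
  B1:  IN=(all ⊤)  OUT=(all ⊤)
  B2:  IN=(all ⊤)  OUT={a:-; rest ⊤}
  B3:  IN=(all ⊤)  OUT=(all ⊤)

Merge at B2: IN[B2] = OUT[B1] = {a: ⊤, b: ⊤, c: ⊤, d: ⊤, e: ⊤, f: ⊤}
Applying B2's transfer function to that IN value gives OUT[B2] (row B2 above).

Answer: {a: -, b: ⊤, c: ⊤, d: ⊤, e: ⊤, f: ⊤}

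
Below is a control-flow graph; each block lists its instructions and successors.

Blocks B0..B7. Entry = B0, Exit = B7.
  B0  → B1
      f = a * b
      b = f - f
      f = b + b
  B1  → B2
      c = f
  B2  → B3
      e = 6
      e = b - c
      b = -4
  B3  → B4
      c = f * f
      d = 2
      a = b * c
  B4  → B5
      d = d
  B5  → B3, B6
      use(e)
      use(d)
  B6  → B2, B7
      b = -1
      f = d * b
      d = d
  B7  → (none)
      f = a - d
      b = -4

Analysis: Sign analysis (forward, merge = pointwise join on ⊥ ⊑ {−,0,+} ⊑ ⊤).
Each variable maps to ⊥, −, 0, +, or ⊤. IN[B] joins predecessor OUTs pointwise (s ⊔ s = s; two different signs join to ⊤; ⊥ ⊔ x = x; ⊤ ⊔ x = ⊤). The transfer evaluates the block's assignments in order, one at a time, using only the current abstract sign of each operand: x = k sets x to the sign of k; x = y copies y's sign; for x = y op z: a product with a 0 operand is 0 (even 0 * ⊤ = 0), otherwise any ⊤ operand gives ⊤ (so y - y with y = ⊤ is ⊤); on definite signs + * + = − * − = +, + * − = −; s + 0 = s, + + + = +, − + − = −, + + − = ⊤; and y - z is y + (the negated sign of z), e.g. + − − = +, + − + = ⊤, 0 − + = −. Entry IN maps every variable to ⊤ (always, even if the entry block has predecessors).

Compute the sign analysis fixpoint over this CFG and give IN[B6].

Converged values:
  B0:   IN=(all ⊤)   OUT=(all ⊤)
  B1:   IN=(all ⊤)   OUT=(all ⊤)
  B2:   IN=(all ⊤)   OUT={b:-; rest ⊤}
  B3:   IN={b:-; rest ⊤}   OUT={b:-, d:+; rest ⊤}
  B4:   IN={b:-, d:+; rest ⊤}   OUT={b:-, d:+; rest ⊤}
  B5:   IN={b:-, d:+; rest ⊤}   OUT={b:-, d:+; rest ⊤}
  B6:   IN={b:-, d:+; rest ⊤}   OUT={b:-, d:+, f:-; rest ⊤}
  B7:   IN={b:-, d:+, f:-; rest ⊤}   OUT={b:-, d:+; rest ⊤}

Merge at B6: IN[B6] = OUT[B5] = {a: ⊤, b: -, c: ⊤, d: +, e: ⊤, f: ⊤}

Answer: {a: ⊤, b: -, c: ⊤, d: +, e: ⊤, f: ⊤}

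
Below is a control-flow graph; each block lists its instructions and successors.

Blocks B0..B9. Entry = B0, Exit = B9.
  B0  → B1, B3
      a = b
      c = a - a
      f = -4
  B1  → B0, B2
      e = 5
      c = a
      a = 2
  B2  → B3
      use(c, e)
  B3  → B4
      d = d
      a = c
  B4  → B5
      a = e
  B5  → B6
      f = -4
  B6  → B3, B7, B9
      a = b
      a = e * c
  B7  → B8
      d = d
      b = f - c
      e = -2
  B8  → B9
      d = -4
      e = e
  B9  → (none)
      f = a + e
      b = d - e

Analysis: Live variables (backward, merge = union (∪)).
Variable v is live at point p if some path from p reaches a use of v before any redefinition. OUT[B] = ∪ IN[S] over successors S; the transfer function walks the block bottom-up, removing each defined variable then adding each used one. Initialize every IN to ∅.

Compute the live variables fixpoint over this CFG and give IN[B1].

Answer: {a, b, d}

Derivation:
Fixpoint table:
  B0:   IN={b, d, e}   OUT={a, b, c, d, e}
  B1:   IN={a, b, d}   OUT={b, c, d, e}
  B2:   IN={b, c, d, e}   OUT={b, c, d, e}
  B3:   IN={b, c, d, e}   OUT={b, c, d, e}
  B4:   IN={b, c, d, e}   OUT={b, c, d, e}
  B5:   IN={b, c, d, e}   OUT={b, c, d, e, f}
  B6:   IN={b, c, d, e, f}   OUT={a, b, c, d, e, f}
  B7:   IN={a, c, d, f}   OUT={a, e}
  B8:   IN={a, e}   OUT={a, d, e}
  B9:   IN={a, d, e}   OUT={}

Merge at B1: OUT[B1] = IN[B0] ⊔ IN[B2] = {b, c, d, e}
Applying B1's transfer function to that OUT value gives IN[B1] (row B1 above).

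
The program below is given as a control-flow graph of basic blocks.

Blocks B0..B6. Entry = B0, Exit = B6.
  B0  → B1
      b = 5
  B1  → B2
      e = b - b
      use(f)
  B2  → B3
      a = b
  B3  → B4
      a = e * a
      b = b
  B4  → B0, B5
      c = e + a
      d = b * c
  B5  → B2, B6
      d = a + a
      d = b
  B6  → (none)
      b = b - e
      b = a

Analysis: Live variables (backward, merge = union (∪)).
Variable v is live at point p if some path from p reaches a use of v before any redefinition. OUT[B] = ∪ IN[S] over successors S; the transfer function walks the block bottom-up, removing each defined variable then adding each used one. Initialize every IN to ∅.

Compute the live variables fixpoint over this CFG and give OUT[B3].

Answer: {a, b, e, f}

Trace:
Converged values:
  B0: | IN={f} | OUT={b, f}
  B1: | IN={b, f} | OUT={b, e, f}
  B2: | IN={b, e, f} | OUT={a, b, e, f}
  B3: | IN={a, b, e, f} | OUT={a, b, e, f}
  B4: | IN={a, b, e, f} | OUT={a, b, e, f}
  B5: | IN={a, b, e, f} | OUT={a, b, e, f}
  B6: | IN={a, b, e} | OUT={}

Merge at B3: OUT[B3] = IN[B4] = {a, b, e, f}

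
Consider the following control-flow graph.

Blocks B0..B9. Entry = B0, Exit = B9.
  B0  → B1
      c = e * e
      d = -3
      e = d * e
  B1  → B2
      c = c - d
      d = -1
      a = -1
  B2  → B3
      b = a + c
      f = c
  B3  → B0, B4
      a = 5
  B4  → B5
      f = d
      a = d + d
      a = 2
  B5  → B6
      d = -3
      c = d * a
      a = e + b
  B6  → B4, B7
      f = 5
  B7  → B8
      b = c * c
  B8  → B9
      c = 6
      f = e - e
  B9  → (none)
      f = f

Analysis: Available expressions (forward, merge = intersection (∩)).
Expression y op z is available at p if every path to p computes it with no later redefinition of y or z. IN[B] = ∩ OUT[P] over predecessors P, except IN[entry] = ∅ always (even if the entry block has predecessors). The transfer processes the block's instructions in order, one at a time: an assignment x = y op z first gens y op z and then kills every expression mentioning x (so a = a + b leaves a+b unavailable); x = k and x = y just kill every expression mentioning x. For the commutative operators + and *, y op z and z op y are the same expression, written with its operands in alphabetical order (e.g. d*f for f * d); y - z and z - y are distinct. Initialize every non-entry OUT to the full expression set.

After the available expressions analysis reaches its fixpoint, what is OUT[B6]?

Per-block solution:
  B0:  IN={}  OUT={}
  B1:  IN={}  OUT={}
  B2:  IN={}  OUT={a+c}
  B3:  IN={a+c}  OUT={}
  B4:  IN={}  OUT={d+d}
  B5:  IN={d+d}  OUT={b+e}
  B6:  IN={b+e}  OUT={b+e}
  B7:  IN={b+e}  OUT={c*c}
  B8:  IN={c*c}  OUT={e-e}
  B9:  IN={e-e}  OUT={e-e}

Merge at B6: IN[B6] = OUT[B5] = {b+e}
Applying B6's transfer function to that IN value gives OUT[B6] (row B6 above).

Answer: {b+e}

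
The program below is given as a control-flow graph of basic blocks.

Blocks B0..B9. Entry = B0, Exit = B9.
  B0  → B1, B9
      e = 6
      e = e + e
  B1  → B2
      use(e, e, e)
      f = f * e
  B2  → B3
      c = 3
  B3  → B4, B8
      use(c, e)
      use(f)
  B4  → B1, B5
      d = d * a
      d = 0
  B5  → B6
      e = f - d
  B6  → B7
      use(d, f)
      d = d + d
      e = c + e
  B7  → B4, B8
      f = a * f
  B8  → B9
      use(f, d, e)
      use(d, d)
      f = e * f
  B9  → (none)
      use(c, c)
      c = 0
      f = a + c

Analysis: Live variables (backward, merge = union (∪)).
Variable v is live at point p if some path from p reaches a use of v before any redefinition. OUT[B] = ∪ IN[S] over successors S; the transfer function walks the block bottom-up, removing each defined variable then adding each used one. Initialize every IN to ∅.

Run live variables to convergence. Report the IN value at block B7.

Answer: {a, c, d, e, f}

Derivation:
Fixpoint table:
  B0:   IN={a, c, d, f}   OUT={a, c, d, e, f}
  B1:   IN={a, d, e, f}   OUT={a, d, e, f}
  B2:   IN={a, d, e, f}   OUT={a, c, d, e, f}
  B3:   IN={a, c, d, e, f}   OUT={a, c, d, e, f}
  B4:   IN={a, c, d, e, f}   OUT={a, c, d, e, f}
  B5:   IN={a, c, d, f}   OUT={a, c, d, e, f}
  B6:   IN={a, c, d, e, f}   OUT={a, c, d, e, f}
  B7:   IN={a, c, d, e, f}   OUT={a, c, d, e, f}
  B8:   IN={a, c, d, e, f}   OUT={a, c}
  B9:   IN={a, c}   OUT={}

Merge at B7: OUT[B7] = IN[B4] ⊔ IN[B8] = {a, c, d, e, f}
Applying B7's transfer function to that OUT value gives IN[B7] (row B7 above).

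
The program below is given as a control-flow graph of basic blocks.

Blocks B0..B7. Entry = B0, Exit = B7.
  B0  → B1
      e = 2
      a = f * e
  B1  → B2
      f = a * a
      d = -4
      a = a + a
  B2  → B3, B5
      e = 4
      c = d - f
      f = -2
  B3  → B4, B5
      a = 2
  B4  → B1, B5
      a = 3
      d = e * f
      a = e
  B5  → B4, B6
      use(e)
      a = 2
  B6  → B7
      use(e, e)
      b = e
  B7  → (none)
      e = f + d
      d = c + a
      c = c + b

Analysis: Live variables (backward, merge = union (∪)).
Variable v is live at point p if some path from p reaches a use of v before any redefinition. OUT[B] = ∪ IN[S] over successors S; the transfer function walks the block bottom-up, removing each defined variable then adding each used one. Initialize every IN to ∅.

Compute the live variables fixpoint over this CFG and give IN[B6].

Fixpoint table:
  B0:  IN={f}  OUT={a}
  B1:  IN={a}  OUT={d, f}
  B2:  IN={d, f}  OUT={c, d, e, f}
  B3:  IN={c, d, e, f}  OUT={c, d, e, f}
  B4:  IN={c, e, f}  OUT={a, c, d, e, f}
  B5:  IN={c, d, e, f}  OUT={a, c, d, e, f}
  B6:  IN={a, c, d, e, f}  OUT={a, b, c, d, f}
  B7:  IN={a, b, c, d, f}  OUT={}

Merge at B6: OUT[B6] = IN[B7] = {a, b, c, d, f}
Applying B6's transfer function to that OUT value gives IN[B6] (row B6 above).

Answer: {a, c, d, e, f}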